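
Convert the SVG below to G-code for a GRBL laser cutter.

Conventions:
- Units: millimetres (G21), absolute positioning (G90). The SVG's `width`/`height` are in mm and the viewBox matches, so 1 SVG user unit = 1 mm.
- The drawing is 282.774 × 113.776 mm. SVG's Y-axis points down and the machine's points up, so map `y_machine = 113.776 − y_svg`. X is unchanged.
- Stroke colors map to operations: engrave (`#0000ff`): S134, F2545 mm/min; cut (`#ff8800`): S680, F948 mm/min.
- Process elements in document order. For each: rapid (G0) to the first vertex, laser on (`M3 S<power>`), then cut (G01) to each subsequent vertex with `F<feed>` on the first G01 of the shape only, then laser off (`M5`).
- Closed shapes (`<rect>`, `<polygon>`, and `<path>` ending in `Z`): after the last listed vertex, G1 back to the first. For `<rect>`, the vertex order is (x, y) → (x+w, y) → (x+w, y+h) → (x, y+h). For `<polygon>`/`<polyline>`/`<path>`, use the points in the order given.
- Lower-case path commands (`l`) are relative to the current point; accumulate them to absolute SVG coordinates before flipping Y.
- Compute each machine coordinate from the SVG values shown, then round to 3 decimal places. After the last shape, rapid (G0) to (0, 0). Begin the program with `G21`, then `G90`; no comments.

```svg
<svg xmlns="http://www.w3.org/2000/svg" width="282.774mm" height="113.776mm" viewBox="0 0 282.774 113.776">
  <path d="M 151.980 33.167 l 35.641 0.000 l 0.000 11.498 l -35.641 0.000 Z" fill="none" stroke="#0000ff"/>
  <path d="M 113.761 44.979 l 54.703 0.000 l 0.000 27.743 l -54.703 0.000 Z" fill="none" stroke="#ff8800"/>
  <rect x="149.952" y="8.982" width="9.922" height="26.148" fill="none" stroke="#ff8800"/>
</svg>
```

1 u = 1 mm; y_m = 113.776 − y.

[1] `<path>` rectangle, #0000ff→engrave S134 F2545: (151.980,80.609) → (187.621,80.609) → (187.621,69.111) → (151.980,69.111) → (151.980,80.609) (closed)

[2] `<path>` rectangle, #ff8800→cut S680 F948: (113.761,68.797) → (168.464,68.797) → (168.464,41.054) → (113.761,41.054) → (113.761,68.797) (closed)

[3] `<rect>` rectangle, #ff8800→cut S680 F948: (149.952,104.794) → (159.874,104.794) → (159.874,78.646) → (149.952,78.646) → (149.952,104.794) (closed)

G21
G90
G0 X151.980 Y80.609
M3 S134
G01 X187.621 Y80.609 F2545
G01 X187.621 Y69.111
G01 X151.980 Y69.111
G01 X151.980 Y80.609
M5
G0 X113.761 Y68.797
M3 S680
G01 X168.464 Y68.797 F948
G01 X168.464 Y41.054
G01 X113.761 Y41.054
G01 X113.761 Y68.797
M5
G0 X149.952 Y104.794
M3 S680
G01 X159.874 Y104.794 F948
G01 X159.874 Y78.646
G01 X149.952 Y78.646
G01 X149.952 Y104.794
M5
G0 X0.000 Y0.000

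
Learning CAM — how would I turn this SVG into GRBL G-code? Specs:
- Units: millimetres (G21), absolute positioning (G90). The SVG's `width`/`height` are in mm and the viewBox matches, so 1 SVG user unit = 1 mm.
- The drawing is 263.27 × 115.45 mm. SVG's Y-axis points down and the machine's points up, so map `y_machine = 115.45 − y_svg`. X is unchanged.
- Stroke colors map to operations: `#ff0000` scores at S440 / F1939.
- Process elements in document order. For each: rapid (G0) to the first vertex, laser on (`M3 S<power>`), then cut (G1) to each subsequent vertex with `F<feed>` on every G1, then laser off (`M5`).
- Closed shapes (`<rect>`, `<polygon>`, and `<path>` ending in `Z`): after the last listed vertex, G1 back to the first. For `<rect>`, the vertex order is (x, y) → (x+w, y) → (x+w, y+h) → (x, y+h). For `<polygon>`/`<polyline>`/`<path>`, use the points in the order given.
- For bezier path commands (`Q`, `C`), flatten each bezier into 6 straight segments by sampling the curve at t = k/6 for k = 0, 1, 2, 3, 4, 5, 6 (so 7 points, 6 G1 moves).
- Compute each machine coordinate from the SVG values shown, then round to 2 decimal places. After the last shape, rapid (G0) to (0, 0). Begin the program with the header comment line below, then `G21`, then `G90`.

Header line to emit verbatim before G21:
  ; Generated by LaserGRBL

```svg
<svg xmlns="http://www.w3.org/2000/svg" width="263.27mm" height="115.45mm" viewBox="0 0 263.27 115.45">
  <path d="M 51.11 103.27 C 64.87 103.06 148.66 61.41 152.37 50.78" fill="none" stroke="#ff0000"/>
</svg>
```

viewBox `0 0 263.27 115.45` with mm width/height → 1 unit = 1 mm. Flip: y_m = 115.45 − y_svg.

**Shape 1** — `<path>` cubic bezier, stroke `#ff0000` → score (S440, F1939). Control points (SVG): P0=(51.11,103.27), P1=(64.87,103.06), P2=(148.66,61.41), P3=(152.37,50.78); sampled at t=k/6. Machine vertices: (51.11,12.18) → (63.13,15.40) → (82.65,23.52) → (105.51,34.52) → (127.53,46.38) → (144.54,57.11) → (152.37,64.67). Open path.

; Generated by LaserGRBL
G21
G90
G0 X51.11 Y12.18
M3 S440
G1 X63.13 Y15.40 F1939
G1 X82.65 Y23.52 F1939
G1 X105.51 Y34.52 F1939
G1 X127.53 Y46.38 F1939
G1 X144.54 Y57.11 F1939
G1 X152.37 Y64.67 F1939
M5
G0 X0.00 Y0.00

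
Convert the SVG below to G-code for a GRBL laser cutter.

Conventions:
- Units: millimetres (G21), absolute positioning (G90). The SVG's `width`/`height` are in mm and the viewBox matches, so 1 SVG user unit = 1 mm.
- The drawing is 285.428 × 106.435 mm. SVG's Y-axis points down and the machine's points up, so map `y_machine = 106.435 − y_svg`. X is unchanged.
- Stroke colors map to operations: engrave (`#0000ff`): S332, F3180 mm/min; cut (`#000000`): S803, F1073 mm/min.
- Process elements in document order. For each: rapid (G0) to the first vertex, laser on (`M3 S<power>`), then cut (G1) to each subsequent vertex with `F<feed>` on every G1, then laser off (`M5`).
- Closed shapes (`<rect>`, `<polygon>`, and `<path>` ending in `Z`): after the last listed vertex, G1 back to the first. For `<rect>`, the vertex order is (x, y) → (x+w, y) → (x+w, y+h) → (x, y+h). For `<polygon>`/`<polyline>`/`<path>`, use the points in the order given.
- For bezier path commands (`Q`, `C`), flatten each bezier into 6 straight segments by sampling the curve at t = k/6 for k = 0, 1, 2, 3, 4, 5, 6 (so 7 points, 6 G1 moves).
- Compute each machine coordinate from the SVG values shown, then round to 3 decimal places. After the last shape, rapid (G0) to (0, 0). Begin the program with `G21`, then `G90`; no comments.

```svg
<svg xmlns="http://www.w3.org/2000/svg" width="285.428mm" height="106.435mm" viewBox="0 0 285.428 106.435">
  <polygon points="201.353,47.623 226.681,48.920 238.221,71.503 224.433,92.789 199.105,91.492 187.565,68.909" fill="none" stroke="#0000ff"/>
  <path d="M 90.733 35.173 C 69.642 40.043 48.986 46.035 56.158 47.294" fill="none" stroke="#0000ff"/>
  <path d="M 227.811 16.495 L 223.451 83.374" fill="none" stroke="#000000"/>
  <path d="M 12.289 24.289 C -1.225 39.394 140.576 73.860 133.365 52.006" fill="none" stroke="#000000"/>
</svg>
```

G21
G90
G0 X201.353 Y58.812
M3 S332
G1 X226.681 Y57.515 F3180
G1 X238.221 Y34.932 F3180
G1 X224.433 Y13.646 F3180
G1 X199.105 Y14.943 F3180
G1 X187.565 Y37.526 F3180
G1 X201.353 Y58.812 F3180
M5
G0 X90.733 Y71.262
M3 S332
G1 X80.351 Y68.761 F3180
G1 X70.802 Y66.235 F3180
G1 X62.847 Y63.847 F3180
G1 X57.247 Y61.761 F3180
G1 X54.764 Y60.138 F3180
G1 X56.158 Y59.141 F3180
M5
G0 X227.811 Y89.940
M3 S803
G1 X223.451 Y23.061 F1073
M5
G0 X12.289 Y82.146
M3 S803
G1 X17.066 Y73.330 F1073
G1 X39.275 Y63.390 F1073
G1 X70.463 Y54.428 F1073
G1 X102.177 Y48.545 F1073
G1 X125.962 Y47.845 F1073
G1 X133.365 Y54.429 F1073
M5
G0 X0.000 Y0.000

Since the viewBox matches the mm dimensions, user units are millimetres directly. The only transform is the Y-flip y_m = 106.435 − y_svg.

Shape 1 is a regular polygon drawn with `<polygon>`. Its stroke #0000ff means engrave at S332, F3180. After flipping Y the toolpath is (201.353,58.812) → (226.681,57.515) → (238.221,34.932) → (224.433,13.646) → (199.105,14.943) → (187.565,37.526) → (201.353,58.812), returning to the start.

Shape 2 is a cubic bezier drawn with `<path>`. Its stroke #0000ff means engrave at S332, F3180. After flipping Y the toolpath is (90.733,71.262) → (80.351,68.761) → (70.802,66.235) → (62.847,63.847) → (57.247,61.761) → (54.764,60.138) → (56.158,59.141).

Shape 3 is a line segment drawn with `<path>`. Its stroke #000000 means cut at S803, F1073. After flipping Y the toolpath is (227.811,89.940) → (223.451,23.061).

Shape 4 is a cubic bezier drawn with `<path>`. Its stroke #000000 means cut at S803, F1073. After flipping Y the toolpath is (12.289,82.146) → (17.066,73.330) → (39.275,63.390) → (70.463,54.428) → (102.177,48.545) → (125.962,47.845) → (133.365,54.429).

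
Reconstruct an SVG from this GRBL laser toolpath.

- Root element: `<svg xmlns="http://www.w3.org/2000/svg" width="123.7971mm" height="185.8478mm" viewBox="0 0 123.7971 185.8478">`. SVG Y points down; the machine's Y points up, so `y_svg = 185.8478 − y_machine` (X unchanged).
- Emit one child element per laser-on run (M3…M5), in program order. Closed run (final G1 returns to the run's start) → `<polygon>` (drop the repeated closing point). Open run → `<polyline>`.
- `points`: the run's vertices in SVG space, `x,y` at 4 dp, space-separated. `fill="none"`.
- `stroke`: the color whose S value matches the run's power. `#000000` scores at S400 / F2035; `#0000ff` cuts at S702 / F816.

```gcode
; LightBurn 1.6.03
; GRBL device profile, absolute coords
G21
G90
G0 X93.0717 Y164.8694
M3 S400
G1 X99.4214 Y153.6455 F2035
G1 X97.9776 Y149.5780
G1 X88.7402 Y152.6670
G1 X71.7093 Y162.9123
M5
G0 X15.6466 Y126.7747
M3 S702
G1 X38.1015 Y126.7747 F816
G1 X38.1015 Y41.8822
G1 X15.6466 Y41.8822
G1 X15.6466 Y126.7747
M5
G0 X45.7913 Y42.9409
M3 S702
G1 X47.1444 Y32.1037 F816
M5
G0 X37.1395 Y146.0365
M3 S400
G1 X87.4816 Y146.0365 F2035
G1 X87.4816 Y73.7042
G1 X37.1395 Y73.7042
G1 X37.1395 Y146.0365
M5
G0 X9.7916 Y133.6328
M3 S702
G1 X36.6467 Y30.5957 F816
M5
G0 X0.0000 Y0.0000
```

<svg xmlns="http://www.w3.org/2000/svg" width="123.7971mm" height="185.8478mm" viewBox="0 0 123.7971 185.8478">
  <polyline points="93.0717,20.9784 99.4214,32.2023 97.9776,36.2698 88.7402,33.1808 71.7093,22.9355" fill="none" stroke="#000000"/>
  <polygon points="15.6466,59.0731 38.1015,59.0731 38.1015,143.9656 15.6466,143.9656" fill="none" stroke="#0000ff"/>
  <polyline points="45.7913,142.9069 47.1444,153.7441" fill="none" stroke="#0000ff"/>
  <polygon points="37.1395,39.8113 87.4816,39.8113 87.4816,112.1436 37.1395,112.1436" fill="none" stroke="#000000"/>
  <polyline points="9.7916,52.2150 36.6467,155.2521" fill="none" stroke="#0000ff"/>
</svg>

Each laser-on run becomes one SVG element. Flip Y back into SVG space with y_svg = 185.8478 − y_machine.

Run 1: the run's S400 means `#000000` (score). The run is open, so emit a `<polyline>` with points (Y-flipped): 93.0717,20.9784 99.4214,32.2023 97.9776,36.2698 88.7402,33.1808 71.7093,22.9355.

Run 2: power S702 maps to stroke `#0000ff` (cut). The run returns to its start, so emit a `<polygon>` with points (Y-flipped): 15.6466,59.0731 38.1015,59.0731 38.1015,143.9656 15.6466,143.9656.

Run 3: S702 ⇒ cut layer `#0000ff`. The run is open, so emit a `<polyline>` with points (Y-flipped): 45.7913,142.9069 47.1444,153.7441.

Run 4: the run's S400 means `#000000` (score). The run returns to its start, so emit a `<polygon>` with points (Y-flipped): 37.1395,39.8113 87.4816,39.8113 87.4816,112.1436 37.1395,112.1436.

Run 5: power S702 maps to stroke `#0000ff` (cut). The run is open, so emit a `<polyline>` with points (Y-flipped): 9.7916,52.2150 36.6467,155.2521.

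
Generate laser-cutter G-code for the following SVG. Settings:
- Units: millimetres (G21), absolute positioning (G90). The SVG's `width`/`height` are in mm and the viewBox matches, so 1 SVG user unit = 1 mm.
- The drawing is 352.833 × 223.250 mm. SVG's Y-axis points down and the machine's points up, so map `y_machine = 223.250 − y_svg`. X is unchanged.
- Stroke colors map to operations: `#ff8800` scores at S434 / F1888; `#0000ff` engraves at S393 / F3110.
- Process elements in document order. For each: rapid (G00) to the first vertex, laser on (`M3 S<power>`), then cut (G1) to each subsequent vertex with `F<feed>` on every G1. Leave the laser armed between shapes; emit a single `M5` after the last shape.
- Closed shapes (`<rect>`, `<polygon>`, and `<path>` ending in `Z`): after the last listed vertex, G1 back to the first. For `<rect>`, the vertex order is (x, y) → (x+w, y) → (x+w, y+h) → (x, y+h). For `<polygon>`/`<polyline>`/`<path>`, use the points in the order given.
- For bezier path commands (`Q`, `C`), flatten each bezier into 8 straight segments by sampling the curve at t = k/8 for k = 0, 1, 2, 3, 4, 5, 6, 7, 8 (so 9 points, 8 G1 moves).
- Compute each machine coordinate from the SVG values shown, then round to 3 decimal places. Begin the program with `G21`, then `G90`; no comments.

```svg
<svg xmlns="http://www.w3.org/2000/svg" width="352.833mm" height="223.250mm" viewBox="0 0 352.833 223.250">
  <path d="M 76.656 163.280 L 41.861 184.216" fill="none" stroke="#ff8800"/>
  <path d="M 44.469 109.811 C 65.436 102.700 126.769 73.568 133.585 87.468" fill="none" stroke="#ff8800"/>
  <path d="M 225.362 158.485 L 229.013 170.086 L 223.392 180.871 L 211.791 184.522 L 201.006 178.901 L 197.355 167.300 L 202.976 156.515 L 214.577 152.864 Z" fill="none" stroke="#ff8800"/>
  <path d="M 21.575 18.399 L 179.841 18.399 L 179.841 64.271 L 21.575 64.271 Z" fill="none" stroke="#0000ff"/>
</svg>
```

G21
G90
G00 X76.656 Y59.970
M3 S434
G1 X41.861 Y39.034 F1888
G00 X44.469 Y113.439
M3 S434
G1 X54.038 Y117.011 F1888
G1 X66.280 Y121.885 F1888
G1 X80.083 Y127.298 F1888
G1 X94.334 Y132.490 F1888
G1 X107.921 Y136.696 F1888
G1 X119.734 Y139.155 F1888
G1 X128.659 Y139.104 F1888
G1 X133.585 Y135.782 F1888
G00 X225.362 Y64.765
M3 S434
G1 X229.013 Y53.164 F1888
G1 X223.392 Y42.379 F1888
G1 X211.791 Y38.728 F1888
G1 X201.006 Y44.349 F1888
G1 X197.355 Y55.950 F1888
G1 X202.976 Y66.735 F1888
G1 X214.577 Y70.386 F1888
G1 X225.362 Y64.765 F1888
G00 X21.575 Y204.851
M3 S393
G1 X179.841 Y204.851 F3110
G1 X179.841 Y158.979 F3110
G1 X21.575 Y158.979 F3110
G1 X21.575 Y204.851 F3110
M5

viewBox `0 0 352.833 223.250` with mm width/height → 1 unit = 1 mm. Flip: y_m = 223.250 − y_svg.

**Shape 1** — `<path>` line segment, stroke `#ff8800` → score (S434, F1888). Machine vertices: (76.656,59.970) → (41.861,39.034). Open path.

**Shape 2** — `<path>` cubic bezier, stroke `#ff8800` → score (S434, F1888). Control points (SVG): P0=(44.469,109.811), P1=(65.436,102.700), P2=(126.769,73.568), P3=(133.585,87.468); sampled at t=k/8. Machine vertices: (44.469,113.439) → (54.038,117.011) → (66.280,121.885) → (80.083,127.298) → (94.334,132.490) → (107.921,136.696) → (119.734,139.155) → (128.659,139.104) → (133.585,135.782). Open path.

**Shape 3** — `<path>` regular polygon, stroke `#ff8800` → score (S434, F1888). Machine vertices: (225.362,64.765) → (229.013,53.164) → (223.392,42.379) → (211.791,38.728) → (201.006,44.349) → (197.355,55.950) → (202.976,66.735) → (214.577,70.386) → (225.362,64.765). Closed: final G1 returns to the first vertex.

**Shape 4** — `<path>` rectangle, stroke `#0000ff` → engrave (S393, F3110). Machine vertices: (21.575,204.851) → (179.841,204.851) → (179.841,158.979) → (21.575,158.979) → (21.575,204.851). Closed: final G1 returns to the first vertex.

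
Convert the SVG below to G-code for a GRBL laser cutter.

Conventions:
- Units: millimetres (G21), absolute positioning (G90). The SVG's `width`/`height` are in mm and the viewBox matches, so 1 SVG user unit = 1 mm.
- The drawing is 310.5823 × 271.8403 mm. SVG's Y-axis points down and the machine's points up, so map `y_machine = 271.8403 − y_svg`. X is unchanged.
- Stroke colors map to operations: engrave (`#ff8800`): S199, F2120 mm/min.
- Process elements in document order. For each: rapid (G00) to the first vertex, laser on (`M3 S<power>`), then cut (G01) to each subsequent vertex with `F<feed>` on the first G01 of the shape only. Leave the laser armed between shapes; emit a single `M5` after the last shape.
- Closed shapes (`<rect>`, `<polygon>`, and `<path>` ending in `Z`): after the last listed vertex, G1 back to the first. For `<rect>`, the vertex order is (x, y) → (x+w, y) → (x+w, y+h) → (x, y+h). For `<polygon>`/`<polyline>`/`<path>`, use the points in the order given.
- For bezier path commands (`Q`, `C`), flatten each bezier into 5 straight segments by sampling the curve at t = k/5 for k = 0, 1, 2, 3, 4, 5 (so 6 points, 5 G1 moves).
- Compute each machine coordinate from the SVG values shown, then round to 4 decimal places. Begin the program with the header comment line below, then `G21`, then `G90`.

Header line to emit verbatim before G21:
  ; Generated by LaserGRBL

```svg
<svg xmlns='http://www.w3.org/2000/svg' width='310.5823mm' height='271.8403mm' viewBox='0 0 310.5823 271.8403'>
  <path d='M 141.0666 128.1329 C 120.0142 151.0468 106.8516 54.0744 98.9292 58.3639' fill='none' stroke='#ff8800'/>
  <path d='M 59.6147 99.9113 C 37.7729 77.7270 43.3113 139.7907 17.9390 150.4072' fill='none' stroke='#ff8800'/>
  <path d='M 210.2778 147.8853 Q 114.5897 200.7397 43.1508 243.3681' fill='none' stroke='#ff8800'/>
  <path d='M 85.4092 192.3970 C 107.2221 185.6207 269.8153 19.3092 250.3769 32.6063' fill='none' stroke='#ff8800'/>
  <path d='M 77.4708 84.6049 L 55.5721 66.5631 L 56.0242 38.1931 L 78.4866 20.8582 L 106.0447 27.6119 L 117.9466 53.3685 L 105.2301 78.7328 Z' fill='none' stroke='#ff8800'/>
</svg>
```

Since the viewBox matches the mm dimensions, user units are millimetres directly. The only transform is the Y-flip y_m = 271.8403 − y_svg.

Shape 1 is a cubic bezier drawn with `<path>`. Its stroke #ff8800 means engrave at S199, F2120. After flipping Y the toolpath is (141.0666,143.7074) → (129.3607,142.5762) → (119.4212,159.6027) → (111.1210,184.1716) → (104.3327,205.6679) → (98.9292,213.4764).

Shape 2 is a cubic bezier drawn with `<path>`. Its stroke #ff8800 means engrave at S199, F2120. After flipping Y the toolpath is (59.6147,171.9290) → (49.3289,176.2154) → (42.8164,166.7956) → (37.2792,150.1831) → (29.9194,132.8911) → (17.9390,121.4331).

Shape 3 is a quadratic bezier drawn with `<path>`. Its stroke #ff8800 means engrave at S199, F2120. After flipping Y the toolpath is (210.2778,123.9550) → (172.9725,103.2223) → (137.6072,83.3076) → (104.1818,64.2111) → (72.6963,45.9326) → (43.1508,28.4722).

Shape 4 is a cubic bezier drawn with `<path>`. Its stroke #ff8800 means engrave at S199, F2120. After flipping Y the toolpath is (85.4092,79.4433) → (112.8081,99.9402) → (158.4993,142.4466) → (206.9878,190.6836) → (242.7786,228.3724) → (250.3769,239.2340).

Shape 5 is a regular polygon drawn with `<path>`. Its stroke #ff8800 means engrave at S199, F2120. After flipping Y the toolpath is (77.4708,187.2354) → (55.5721,205.2772) → (56.0242,233.6472) → (78.4866,250.9821) → (106.0447,244.2284) → (117.9466,218.4718) → (105.2301,193.1075) → (77.4708,187.2354), returning to the start.

; Generated by LaserGRBL
G21
G90
G00 X141.0666 Y143.7074
M3 S199
G01 X129.3607 Y142.5762 F2120
G01 X119.4212 Y159.6027
G01 X111.1210 Y184.1716
G01 X104.3327 Y205.6679
G01 X98.9292 Y213.4764
G00 X59.6147 Y171.9290
M3 S199
G01 X49.3289 Y176.2154 F2120
G01 X42.8164 Y166.7956
G01 X37.2792 Y150.1831
G01 X29.9194 Y132.8911
G01 X17.9390 Y121.4331
G00 X210.2778 Y123.9550
M3 S199
G01 X172.9725 Y103.2223 F2120
G01 X137.6072 Y83.3076
G01 X104.1818 Y64.2111
G01 X72.6963 Y45.9326
G01 X43.1508 Y28.4722
G00 X85.4092 Y79.4433
M3 S199
G01 X112.8081 Y99.9402 F2120
G01 X158.4993 Y142.4466
G01 X206.9878 Y190.6836
G01 X242.7786 Y228.3724
G01 X250.3769 Y239.2340
G00 X77.4708 Y187.2354
M3 S199
G01 X55.5721 Y205.2772 F2120
G01 X56.0242 Y233.6472
G01 X78.4866 Y250.9821
G01 X106.0447 Y244.2284
G01 X117.9466 Y218.4718
G01 X105.2301 Y193.1075
G01 X77.4708 Y187.2354
M5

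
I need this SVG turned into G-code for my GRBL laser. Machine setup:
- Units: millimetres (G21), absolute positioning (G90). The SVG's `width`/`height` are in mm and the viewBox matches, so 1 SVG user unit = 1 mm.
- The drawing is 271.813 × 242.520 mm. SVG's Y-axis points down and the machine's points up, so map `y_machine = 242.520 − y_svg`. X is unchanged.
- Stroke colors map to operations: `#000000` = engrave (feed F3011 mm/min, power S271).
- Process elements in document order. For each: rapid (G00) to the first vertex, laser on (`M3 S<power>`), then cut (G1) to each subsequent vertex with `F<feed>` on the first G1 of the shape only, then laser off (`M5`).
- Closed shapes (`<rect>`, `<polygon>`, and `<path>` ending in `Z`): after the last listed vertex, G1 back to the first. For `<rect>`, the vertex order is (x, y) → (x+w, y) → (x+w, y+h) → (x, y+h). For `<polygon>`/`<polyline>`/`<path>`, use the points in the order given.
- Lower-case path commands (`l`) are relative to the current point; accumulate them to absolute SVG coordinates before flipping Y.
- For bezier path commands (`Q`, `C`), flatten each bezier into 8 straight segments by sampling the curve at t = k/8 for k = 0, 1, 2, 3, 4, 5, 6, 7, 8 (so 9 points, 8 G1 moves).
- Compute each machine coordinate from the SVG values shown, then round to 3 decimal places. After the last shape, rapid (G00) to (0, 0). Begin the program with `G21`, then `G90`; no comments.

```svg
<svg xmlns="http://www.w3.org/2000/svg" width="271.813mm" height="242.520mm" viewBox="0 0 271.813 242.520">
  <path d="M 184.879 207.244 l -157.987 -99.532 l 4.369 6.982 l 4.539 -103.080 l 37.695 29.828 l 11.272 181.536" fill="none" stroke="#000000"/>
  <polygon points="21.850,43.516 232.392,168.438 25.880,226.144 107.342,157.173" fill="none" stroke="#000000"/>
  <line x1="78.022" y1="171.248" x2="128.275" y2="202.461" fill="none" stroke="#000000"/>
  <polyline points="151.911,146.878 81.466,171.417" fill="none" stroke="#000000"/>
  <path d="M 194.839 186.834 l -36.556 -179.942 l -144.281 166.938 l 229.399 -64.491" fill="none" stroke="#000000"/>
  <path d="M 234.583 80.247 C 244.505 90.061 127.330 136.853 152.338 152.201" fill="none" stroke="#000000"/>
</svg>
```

viewBox `0 0 271.813 242.520` with mm width/height → 1 unit = 1 mm. Flip: y_m = 242.520 − y_svg.

**Shape 1** — `<path>` open polyline, stroke `#000000` → engrave (S271, F3011). Machine vertices: (184.879,35.276) → (26.892,134.808) → (31.261,127.826) → (35.800,230.906) → (73.495,201.078) → (84.767,19.542). Open path.

**Shape 2** — `<polygon>` closed polygon, stroke `#000000` → engrave (S271, F3011). Machine vertices: (21.850,199.004) → (232.392,74.082) → (25.880,16.376) → (107.342,85.347) → (21.850,199.004). Closed: final G1 returns to the first vertex.

**Shape 3** — `<line>` line segment, stroke `#000000` → engrave (S271, F3011). Machine vertices: (78.022,71.272) → (128.275,40.059). Open path.

**Shape 4** — `<polyline>` line segment, stroke `#000000` → engrave (S271, F3011). Machine vertices: (151.911,95.642) → (81.466,71.103). Open path.

**Shape 5** — `<path>` open polyline, stroke `#000000` → engrave (S271, F3011). Machine vertices: (194.839,55.686) → (158.283,235.628) → (14.002,68.690) → (243.401,133.181). Open path.

**Shape 6** — `<path>` cubic bezier, stroke `#000000` → engrave (S271, F3011). Control points (SVG): P0=(234.583,80.247), P1=(244.505,90.061), P2=(127.330,136.853), P3=(152.338,152.201); sampled at t=k/8. Machine vertices: (234.583,162.273) → (232.872,156.993) → (222.401,149.048) → (206.327,139.240) → (187.803,128.371) → (169.987,117.243) → (156.034,106.657) → (149.099,97.415) → (152.338,90.319). Open path.

G21
G90
G00 X184.879 Y35.276
M3 S271
G1 X26.892 Y134.808 F3011
G1 X31.261 Y127.826
G1 X35.800 Y230.906
G1 X73.495 Y201.078
G1 X84.767 Y19.542
M5
G00 X21.850 Y199.004
M3 S271
G1 X232.392 Y74.082 F3011
G1 X25.880 Y16.376
G1 X107.342 Y85.347
G1 X21.850 Y199.004
M5
G00 X78.022 Y71.272
M3 S271
G1 X128.275 Y40.059 F3011
M5
G00 X151.911 Y95.642
M3 S271
G1 X81.466 Y71.103 F3011
M5
G00 X194.839 Y55.686
M3 S271
G1 X158.283 Y235.628 F3011
G1 X14.002 Y68.690
G1 X243.401 Y133.181
M5
G00 X234.583 Y162.273
M3 S271
G1 X232.872 Y156.993 F3011
G1 X222.401 Y149.048
G1 X206.327 Y139.240
G1 X187.803 Y128.371
G1 X169.987 Y117.243
G1 X156.034 Y106.657
G1 X149.099 Y97.415
G1 X152.338 Y90.319
M5
G00 X0.000 Y0.000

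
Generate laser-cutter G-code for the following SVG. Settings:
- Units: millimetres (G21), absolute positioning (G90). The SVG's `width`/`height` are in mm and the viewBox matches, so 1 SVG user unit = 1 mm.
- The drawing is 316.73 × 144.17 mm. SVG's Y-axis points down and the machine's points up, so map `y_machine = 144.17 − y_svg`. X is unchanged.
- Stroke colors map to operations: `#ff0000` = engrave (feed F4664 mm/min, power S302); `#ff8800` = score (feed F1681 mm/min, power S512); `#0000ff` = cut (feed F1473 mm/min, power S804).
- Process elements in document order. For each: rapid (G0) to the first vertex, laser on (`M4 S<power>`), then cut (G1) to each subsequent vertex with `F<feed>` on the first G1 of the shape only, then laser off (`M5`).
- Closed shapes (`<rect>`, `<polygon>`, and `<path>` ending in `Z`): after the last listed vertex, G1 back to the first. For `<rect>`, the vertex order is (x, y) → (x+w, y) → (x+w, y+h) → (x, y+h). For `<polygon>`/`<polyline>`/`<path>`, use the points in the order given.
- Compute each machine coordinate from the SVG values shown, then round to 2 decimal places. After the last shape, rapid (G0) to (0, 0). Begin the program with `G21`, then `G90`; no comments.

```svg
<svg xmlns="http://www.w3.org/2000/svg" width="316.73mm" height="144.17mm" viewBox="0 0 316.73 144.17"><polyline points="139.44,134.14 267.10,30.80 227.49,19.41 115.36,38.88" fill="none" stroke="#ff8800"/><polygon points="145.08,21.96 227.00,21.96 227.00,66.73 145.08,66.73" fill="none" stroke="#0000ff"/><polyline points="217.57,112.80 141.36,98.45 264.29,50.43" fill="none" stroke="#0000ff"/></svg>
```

1 u = 1 mm; y_m = 144.17 − y.

[1] `<polyline>` open polyline, #ff8800→score S512 F1681: (139.44,10.03) → (267.10,113.37) → (227.49,124.76) → (115.36,105.29)

[2] `<polygon>` rectangle, #0000ff→cut S804 F1473: (145.08,122.21) → (227.00,122.21) → (227.00,77.44) → (145.08,77.44) → (145.08,122.21) (closed)

[3] `<polyline>` open polyline, #0000ff→cut S804 F1473: (217.57,31.37) → (141.36,45.72) → (264.29,93.74)

G21
G90
G0 X139.44 Y10.03
M4 S512
G1 X267.10 Y113.37 F1681
G1 X227.49 Y124.76
G1 X115.36 Y105.29
M5
G0 X145.08 Y122.21
M4 S804
G1 X227.00 Y122.21 F1473
G1 X227.00 Y77.44
G1 X145.08 Y77.44
G1 X145.08 Y122.21
M5
G0 X217.57 Y31.37
M4 S804
G1 X141.36 Y45.72 F1473
G1 X264.29 Y93.74
M5
G0 X0.00 Y0.00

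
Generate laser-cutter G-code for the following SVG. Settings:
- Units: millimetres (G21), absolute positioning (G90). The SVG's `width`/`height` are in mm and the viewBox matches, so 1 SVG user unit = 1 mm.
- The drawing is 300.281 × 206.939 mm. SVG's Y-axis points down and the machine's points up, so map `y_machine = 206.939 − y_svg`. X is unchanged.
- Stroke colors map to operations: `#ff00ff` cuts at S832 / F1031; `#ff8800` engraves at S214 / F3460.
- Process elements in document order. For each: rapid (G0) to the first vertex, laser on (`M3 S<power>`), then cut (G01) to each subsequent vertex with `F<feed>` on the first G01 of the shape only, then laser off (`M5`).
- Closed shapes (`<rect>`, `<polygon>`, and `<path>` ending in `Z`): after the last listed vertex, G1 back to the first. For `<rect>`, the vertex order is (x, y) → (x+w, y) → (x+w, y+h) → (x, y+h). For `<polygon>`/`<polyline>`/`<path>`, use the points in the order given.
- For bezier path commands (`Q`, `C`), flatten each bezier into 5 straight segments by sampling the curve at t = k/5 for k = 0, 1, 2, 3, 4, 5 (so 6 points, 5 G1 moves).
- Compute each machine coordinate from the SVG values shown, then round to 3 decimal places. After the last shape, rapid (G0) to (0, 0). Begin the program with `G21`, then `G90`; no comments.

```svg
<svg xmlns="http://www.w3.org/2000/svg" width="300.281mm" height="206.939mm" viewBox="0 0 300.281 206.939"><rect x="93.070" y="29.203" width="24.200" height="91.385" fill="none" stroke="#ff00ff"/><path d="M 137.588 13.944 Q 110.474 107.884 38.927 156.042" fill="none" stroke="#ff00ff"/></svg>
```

G21
G90
G0 X93.070 Y177.736
M3 S832
G01 X117.270 Y177.736 F1031
G01 X117.270 Y86.351
G01 X93.070 Y86.351
G01 X93.070 Y177.736
M5
G0 X137.588 Y192.995
M3 S832
G01 X124.965 Y157.250 F1031
G01 X108.788 Y125.168
G01 X89.055 Y96.749
G01 X65.768 Y71.991
G01 X38.927 Y50.897
M5
G0 X0.000 Y0.000

1 u = 1 mm; y_m = 206.939 − y.

[1] `<rect>` rectangle, #ff00ff→cut S832 F1031: (93.070,177.736) → (117.270,177.736) → (117.270,86.351) → (93.070,86.351) → (93.070,177.736) (closed)

[2] `<path>` quadratic bezier, #ff00ff→cut S832 F1031: (137.588,192.995) → (124.965,157.250) → (108.788,125.168) → (89.055,96.749) → (65.768,71.991) → (38.927,50.897)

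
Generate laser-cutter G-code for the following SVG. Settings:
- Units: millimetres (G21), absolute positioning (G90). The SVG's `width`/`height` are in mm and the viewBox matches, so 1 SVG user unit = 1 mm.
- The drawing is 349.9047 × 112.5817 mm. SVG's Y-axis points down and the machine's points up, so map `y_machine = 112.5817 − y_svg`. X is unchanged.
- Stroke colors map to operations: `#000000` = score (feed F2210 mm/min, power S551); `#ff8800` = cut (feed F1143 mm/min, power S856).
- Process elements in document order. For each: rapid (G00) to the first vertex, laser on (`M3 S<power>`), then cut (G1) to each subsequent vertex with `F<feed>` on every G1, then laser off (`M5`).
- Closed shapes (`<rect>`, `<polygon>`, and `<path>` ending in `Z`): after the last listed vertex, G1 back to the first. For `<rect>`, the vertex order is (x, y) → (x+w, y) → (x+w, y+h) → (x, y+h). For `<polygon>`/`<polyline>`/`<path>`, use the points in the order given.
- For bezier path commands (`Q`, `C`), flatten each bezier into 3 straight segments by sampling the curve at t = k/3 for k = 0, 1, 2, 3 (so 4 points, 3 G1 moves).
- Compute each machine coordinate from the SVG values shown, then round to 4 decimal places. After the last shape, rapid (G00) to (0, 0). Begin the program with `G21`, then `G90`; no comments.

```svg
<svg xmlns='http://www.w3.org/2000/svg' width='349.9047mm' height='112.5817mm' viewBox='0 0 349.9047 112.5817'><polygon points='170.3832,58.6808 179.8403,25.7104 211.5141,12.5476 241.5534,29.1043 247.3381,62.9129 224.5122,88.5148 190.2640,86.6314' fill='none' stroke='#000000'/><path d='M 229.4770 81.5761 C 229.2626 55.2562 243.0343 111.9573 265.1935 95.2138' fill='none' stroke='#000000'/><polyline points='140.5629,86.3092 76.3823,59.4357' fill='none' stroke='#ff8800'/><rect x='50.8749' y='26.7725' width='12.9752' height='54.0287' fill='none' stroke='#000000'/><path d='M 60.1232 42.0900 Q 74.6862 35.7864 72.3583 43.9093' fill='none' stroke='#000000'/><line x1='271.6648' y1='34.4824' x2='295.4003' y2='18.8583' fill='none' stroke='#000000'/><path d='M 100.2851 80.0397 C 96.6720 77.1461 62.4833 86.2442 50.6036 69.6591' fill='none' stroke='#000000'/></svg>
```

G21
G90
G00 X170.3832 Y53.9009
M3 S551
G1 X179.8403 Y86.8713 F2210
G1 X211.5141 Y100.0341 F2210
G1 X241.5534 Y83.4774 F2210
G1 X247.3381 Y49.6688 F2210
G1 X224.5122 Y24.0669 F2210
G1 X190.2640 Y25.9503 F2210
G1 X170.3832 Y53.9009 F2210
M5
G00 X229.4770 Y31.0056
M3 S551
G1 X233.7173 Y35.4469 F2210
G1 X246.0375 Y19.3109 F2210
G1 X265.1935 Y17.3679 F2210
M5
G00 X140.5629 Y26.2725
M3 S856
G1 X76.3823 Y53.1460 F1143
M5
G00 X50.8749 Y85.8092
M3 S551
G1 X63.8501 Y85.8092 F2210
G1 X63.8501 Y31.7805 F2210
G1 X50.8749 Y31.7805 F2210
G1 X50.8749 Y85.8092 F2210
M5
G00 X60.1232 Y70.4917
M3 S551
G1 X67.9551 Y73.0912 F2210
G1 X72.0335 Y72.4847 F2210
G1 X72.3583 Y68.6724 F2210
M5
G00 X271.6648 Y78.0993
M3 S551
G1 X295.4003 Y93.7234 F2210
M5
G00 X100.2851 Y32.5420
M3 S551
G1 X88.4388 Y32.8337 F2210
G1 X67.9609 Y33.5032 F2210
G1 X50.6036 Y42.9226 F2210
M5
G00 X0.0000 Y0.0000

1 u = 1 mm; y_m = 112.5817 − y.

[1] `<polygon>` regular polygon, #000000→score S551 F2210: (170.3832,53.9009) → (179.8403,86.8713) → (211.5141,100.0341) → (241.5534,83.4774) → (247.3381,49.6688) → (224.5122,24.0669) → (190.2640,25.9503) → (170.3832,53.9009) (closed)

[2] `<path>` cubic bezier, #000000→score S551 F2210: (229.4770,31.0056) → (233.7173,35.4469) → (246.0375,19.3109) → (265.1935,17.3679)

[3] `<polyline>` line segment, #ff8800→cut S856 F1143: (140.5629,26.2725) → (76.3823,53.1460)

[4] `<rect>` rectangle, #000000→score S551 F2210: (50.8749,85.8092) → (63.8501,85.8092) → (63.8501,31.7805) → (50.8749,31.7805) → (50.8749,85.8092) (closed)

[5] `<path>` quadratic bezier, #000000→score S551 F2210: (60.1232,70.4917) → (67.9551,73.0912) → (72.0335,72.4847) → (72.3583,68.6724)

[6] `<line>` line segment, #000000→score S551 F2210: (271.6648,78.0993) → (295.4003,93.7234)

[7] `<path>` cubic bezier, #000000→score S551 F2210: (100.2851,32.5420) → (88.4388,32.8337) → (67.9609,33.5032) → (50.6036,42.9226)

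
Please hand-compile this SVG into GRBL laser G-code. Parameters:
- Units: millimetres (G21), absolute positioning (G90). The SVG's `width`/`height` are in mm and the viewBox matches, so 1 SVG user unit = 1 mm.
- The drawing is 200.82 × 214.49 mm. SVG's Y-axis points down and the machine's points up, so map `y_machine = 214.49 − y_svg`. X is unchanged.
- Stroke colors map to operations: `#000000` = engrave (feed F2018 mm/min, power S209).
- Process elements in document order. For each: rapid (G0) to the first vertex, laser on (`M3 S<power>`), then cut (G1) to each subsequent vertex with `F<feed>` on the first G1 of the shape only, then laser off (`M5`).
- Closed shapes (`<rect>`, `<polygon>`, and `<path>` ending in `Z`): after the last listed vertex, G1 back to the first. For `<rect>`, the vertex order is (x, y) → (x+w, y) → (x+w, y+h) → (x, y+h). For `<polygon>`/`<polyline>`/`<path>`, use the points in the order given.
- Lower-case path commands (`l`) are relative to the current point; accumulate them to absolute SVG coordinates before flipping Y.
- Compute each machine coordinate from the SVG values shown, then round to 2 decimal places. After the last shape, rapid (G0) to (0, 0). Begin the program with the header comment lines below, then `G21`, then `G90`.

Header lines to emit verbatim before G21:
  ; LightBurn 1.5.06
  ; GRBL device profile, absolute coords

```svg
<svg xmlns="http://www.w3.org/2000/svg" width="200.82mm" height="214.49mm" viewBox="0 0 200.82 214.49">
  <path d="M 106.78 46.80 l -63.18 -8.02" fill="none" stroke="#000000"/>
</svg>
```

; LightBurn 1.5.06
; GRBL device profile, absolute coords
G21
G90
G0 X106.78 Y167.69
M3 S209
G1 X43.60 Y175.71 F2018
M5
G0 X0.00 Y0.00

viewBox `0 0 200.82 214.49` with mm width/height → 1 unit = 1 mm. Flip: y_m = 214.49 − y_svg.

**Shape 1** — `<path>` line segment, stroke `#000000` → engrave (S209, F2018). Machine vertices: (106.78,167.69) → (43.60,175.71). Open path.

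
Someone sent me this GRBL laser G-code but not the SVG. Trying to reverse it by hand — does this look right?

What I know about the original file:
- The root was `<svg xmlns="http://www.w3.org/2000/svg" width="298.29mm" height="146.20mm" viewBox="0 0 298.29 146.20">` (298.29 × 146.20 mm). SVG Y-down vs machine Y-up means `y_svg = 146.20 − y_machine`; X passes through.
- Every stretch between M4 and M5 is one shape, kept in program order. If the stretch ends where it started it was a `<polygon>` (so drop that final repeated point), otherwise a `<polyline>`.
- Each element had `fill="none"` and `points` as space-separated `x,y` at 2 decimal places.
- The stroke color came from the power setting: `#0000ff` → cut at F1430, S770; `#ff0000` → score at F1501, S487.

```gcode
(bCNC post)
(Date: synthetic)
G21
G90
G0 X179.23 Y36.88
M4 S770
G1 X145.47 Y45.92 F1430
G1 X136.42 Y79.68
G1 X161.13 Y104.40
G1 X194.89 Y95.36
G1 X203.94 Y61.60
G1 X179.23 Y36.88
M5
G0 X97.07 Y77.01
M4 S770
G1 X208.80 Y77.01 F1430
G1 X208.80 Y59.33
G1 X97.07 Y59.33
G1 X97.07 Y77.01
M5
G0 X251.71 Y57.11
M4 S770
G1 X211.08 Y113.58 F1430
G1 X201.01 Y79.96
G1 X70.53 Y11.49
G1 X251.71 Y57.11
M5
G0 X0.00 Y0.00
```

Machine Y-up, SVG Y-down with viewBox height 146.20, so y_svg = 146.20 − y_machine; X carries over. Every run uses S770, so all elements get stroke `#0000ff` (cut).

Run 1: The run returns to its start, so emit a `<polygon>` with points (Y-flipped): 179.23,109.32 145.47,100.28 136.42,66.52 161.13,41.80 194.89,50.84 203.94,84.60.

Run 2: The run returns to its start, so emit a `<polygon>` with points (Y-flipped): 97.07,69.19 208.80,69.19 208.80,86.87 97.07,86.87.

Run 3: The run returns to its start, so emit a `<polygon>` with points (Y-flipped): 251.71,89.09 211.08,32.62 201.01,66.24 70.53,134.71.

<svg xmlns="http://www.w3.org/2000/svg" width="298.29mm" height="146.20mm" viewBox="0 0 298.29 146.20">
  <polygon points="179.23,109.32 145.47,100.28 136.42,66.52 161.13,41.80 194.89,50.84 203.94,84.60" fill="none" stroke="#0000ff"/>
  <polygon points="97.07,69.19 208.80,69.19 208.80,86.87 97.07,86.87" fill="none" stroke="#0000ff"/>
  <polygon points="251.71,89.09 211.08,32.62 201.01,66.24 70.53,134.71" fill="none" stroke="#0000ff"/>
</svg>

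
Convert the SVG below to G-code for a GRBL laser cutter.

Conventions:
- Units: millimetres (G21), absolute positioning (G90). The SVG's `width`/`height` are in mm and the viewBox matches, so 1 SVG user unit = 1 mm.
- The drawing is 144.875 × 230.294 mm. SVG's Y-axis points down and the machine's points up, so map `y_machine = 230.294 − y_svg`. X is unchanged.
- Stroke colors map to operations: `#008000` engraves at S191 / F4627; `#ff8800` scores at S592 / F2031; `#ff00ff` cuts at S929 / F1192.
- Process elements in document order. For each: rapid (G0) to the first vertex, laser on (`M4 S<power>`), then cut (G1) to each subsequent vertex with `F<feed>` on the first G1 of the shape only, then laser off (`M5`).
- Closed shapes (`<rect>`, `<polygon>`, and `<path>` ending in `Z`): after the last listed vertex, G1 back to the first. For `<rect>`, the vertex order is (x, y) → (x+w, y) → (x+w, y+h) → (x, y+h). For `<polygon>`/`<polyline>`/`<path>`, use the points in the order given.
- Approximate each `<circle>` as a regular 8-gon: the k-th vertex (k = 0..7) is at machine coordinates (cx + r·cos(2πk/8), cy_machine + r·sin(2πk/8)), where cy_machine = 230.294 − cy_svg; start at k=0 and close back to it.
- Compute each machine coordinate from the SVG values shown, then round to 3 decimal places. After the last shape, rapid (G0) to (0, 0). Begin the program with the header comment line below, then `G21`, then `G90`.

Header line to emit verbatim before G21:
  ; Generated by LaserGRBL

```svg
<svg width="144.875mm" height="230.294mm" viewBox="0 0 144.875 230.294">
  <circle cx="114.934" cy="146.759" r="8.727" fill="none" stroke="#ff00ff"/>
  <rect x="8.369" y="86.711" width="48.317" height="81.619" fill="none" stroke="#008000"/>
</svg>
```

; Generated by LaserGRBL
G21
G90
G0 X123.661 Y83.535
M4 S929
G1 X121.105 Y89.706 F1192
G1 X114.934 Y92.262
G1 X108.763 Y89.706
G1 X106.207 Y83.535
G1 X108.763 Y77.364
G1 X114.934 Y74.808
G1 X121.105 Y77.364
G1 X123.661 Y83.535
M5
G0 X8.369 Y143.583
M4 S191
G1 X56.686 Y143.583 F4627
G1 X56.686 Y61.964
G1 X8.369 Y61.964
G1 X8.369 Y143.583
M5
G0 X0.000 Y0.000

Since the viewBox matches the mm dimensions, user units are millimetres directly. The only transform is the Y-flip y_m = 230.294 − y_svg.

Shape 1 is a circle drawn with `<circle>`. Its stroke #ff00ff means cut at S929, F1192. After flipping Y the toolpath is (123.661,83.535) → (121.105,89.706) → (114.934,92.262) → (108.763,89.706) → (106.207,83.535) → (108.763,77.364) → (114.934,74.808) → (121.105,77.364) → (123.661,83.535), returning to the start.

Shape 2 is a rectangle drawn with `<rect>`. Its stroke #008000 means engrave at S191, F4627. After flipping Y the toolpath is (8.369,143.583) → (56.686,143.583) → (56.686,61.964) → (8.369,61.964) → (8.369,143.583), returning to the start.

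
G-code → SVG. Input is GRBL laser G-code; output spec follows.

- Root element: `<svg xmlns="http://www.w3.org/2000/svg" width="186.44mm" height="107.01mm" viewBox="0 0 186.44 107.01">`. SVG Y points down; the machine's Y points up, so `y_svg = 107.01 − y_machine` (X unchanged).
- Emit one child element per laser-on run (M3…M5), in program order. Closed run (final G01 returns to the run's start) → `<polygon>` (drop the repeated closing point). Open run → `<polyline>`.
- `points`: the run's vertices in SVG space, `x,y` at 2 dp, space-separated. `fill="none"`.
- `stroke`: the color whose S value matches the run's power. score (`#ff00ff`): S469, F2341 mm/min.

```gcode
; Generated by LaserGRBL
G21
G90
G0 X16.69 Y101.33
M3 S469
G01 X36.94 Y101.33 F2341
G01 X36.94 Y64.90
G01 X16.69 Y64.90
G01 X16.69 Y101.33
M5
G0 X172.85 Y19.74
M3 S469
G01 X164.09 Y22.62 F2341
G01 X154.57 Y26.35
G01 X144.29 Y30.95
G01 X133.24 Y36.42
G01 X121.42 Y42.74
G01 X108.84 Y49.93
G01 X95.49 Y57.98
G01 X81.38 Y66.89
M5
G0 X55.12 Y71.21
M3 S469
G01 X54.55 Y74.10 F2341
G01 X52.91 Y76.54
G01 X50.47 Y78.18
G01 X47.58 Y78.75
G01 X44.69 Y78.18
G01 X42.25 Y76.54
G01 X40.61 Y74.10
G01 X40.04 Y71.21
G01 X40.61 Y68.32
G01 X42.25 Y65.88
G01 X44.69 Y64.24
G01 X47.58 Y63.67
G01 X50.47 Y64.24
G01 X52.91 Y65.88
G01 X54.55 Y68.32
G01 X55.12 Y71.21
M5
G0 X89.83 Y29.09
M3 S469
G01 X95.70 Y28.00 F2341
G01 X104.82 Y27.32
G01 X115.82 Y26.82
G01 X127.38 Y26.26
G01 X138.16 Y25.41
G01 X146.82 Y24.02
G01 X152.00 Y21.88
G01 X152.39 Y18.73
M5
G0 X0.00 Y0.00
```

<svg xmlns="http://www.w3.org/2000/svg" width="186.44mm" height="107.01mm" viewBox="0 0 186.44 107.01">
  <polygon points="16.69,5.68 36.94,5.68 36.94,42.11 16.69,42.11" fill="none" stroke="#ff00ff"/>
  <polyline points="172.85,87.27 164.09,84.39 154.57,80.66 144.29,76.06 133.24,70.59 121.42,64.27 108.84,57.08 95.49,49.03 81.38,40.12" fill="none" stroke="#ff00ff"/>
  <polygon points="55.12,35.80 54.55,32.91 52.91,30.47 50.47,28.83 47.58,28.26 44.69,28.83 42.25,30.47 40.61,32.91 40.04,35.80 40.61,38.69 42.25,41.13 44.69,42.77 47.58,43.34 50.47,42.77 52.91,41.13 54.55,38.69" fill="none" stroke="#ff00ff"/>
  <polyline points="89.83,77.92 95.70,79.01 104.82,79.69 115.82,80.19 127.38,80.75 138.16,81.60 146.82,82.99 152.00,85.13 152.39,88.28" fill="none" stroke="#ff00ff"/>
</svg>

Each laser-on run becomes one SVG element. Flip Y back into SVG space with y_svg = 107.01 − y_machine. Every run uses S469, so all elements get stroke `#ff00ff` (score).

Run 1: The run returns to its start, so emit a `<polygon>` with points (Y-flipped): 16.69,5.68 36.94,5.68 36.94,42.11 16.69,42.11.

Run 2: The run is open, so emit a `<polyline>` with points (Y-flipped): 172.85,87.27 164.09,84.39 154.57,80.66 144.29,76.06 133.24,70.59 121.42,64.27 108.84,57.08 95.49,49.03 81.38,40.12.

Run 3: The run returns to its start, so emit a `<polygon>` with points (Y-flipped): 55.12,35.80 54.55,32.91 52.91,30.47 50.47,28.83 47.58,28.26 44.69,28.83 42.25,30.47 40.61,32.91 40.04,35.80 40.61,38.69 42.25,41.13 44.69,42.77 47.58,43.34 50.47,42.77 52.91,41.13 54.55,38.69.

Run 4: The run is open, so emit a `<polyline>` with points (Y-flipped): 89.83,77.92 95.70,79.01 104.82,79.69 115.82,80.19 127.38,80.75 138.16,81.60 146.82,82.99 152.00,85.13 152.39,88.28.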